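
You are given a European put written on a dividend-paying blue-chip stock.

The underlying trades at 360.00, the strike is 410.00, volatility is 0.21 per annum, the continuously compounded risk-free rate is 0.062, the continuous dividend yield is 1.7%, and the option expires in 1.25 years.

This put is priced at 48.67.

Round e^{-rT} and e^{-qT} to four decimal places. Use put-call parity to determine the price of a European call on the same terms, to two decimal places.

exp(−qT) = exp(−0.017·1.25) = 0.9790;  exp(−rT) = exp(−0.062·1.25) = 0.9254
Put-call parity: C − P = S·e^(−qT) − K·e^(−rT) = 360·0.9790 − 410·0.9254 = 352.4400 − 379.4140 = -26.9740
C = P + (C − P) = 48.67 + (-26.9740) = 21.6960

21.70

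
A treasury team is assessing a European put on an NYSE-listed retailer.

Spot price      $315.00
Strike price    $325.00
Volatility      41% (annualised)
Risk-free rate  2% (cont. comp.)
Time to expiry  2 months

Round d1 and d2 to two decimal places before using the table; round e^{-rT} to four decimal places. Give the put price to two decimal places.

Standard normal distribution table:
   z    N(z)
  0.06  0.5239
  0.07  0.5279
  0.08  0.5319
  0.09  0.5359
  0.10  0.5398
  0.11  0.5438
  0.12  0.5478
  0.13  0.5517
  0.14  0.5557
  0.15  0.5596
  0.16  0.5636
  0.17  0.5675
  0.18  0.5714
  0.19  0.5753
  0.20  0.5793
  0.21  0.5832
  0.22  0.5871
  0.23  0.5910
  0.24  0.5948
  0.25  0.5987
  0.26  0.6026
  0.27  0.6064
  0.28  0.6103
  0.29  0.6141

$26.39

T = 0.1667;  σ√T = 0.1674
d₁ = [ln(315/325) + (0.02 + 0.41²/2)·0.1667] / 0.1674 = [-0.0313 + 0.0173] / 0.1674 = -0.0831 ⇒ -0.08
d₂ = d₁ − σ√T = -0.0831 − 0.1674 = -0.2505 ⇒ -0.25
e^(−rT) = e^(−0.02·0.1667) = 0.9967
N(−d₂) = N(0.25) = 0.5987;  N(−d₁) = N(0.08) = 0.5319
P = 325·0.9967·0.5987 − 315·0.5319 = 193.9354 − 167.5485 = 26.3869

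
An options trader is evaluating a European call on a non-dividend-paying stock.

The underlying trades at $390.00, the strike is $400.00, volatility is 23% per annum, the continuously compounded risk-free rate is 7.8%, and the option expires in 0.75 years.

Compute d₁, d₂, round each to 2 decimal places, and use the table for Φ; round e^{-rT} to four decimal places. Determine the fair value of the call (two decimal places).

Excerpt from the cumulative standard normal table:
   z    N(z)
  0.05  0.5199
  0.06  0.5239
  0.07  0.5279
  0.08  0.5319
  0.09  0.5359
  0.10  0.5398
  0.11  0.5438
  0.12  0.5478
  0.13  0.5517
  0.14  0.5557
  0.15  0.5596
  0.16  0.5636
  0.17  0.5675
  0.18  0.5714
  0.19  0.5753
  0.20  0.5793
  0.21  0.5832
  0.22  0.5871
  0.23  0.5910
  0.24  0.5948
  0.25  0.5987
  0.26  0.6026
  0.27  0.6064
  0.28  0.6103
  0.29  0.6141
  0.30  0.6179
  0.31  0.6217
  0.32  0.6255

σ√T = 0.23·√0.75 = 0.1992
d₁ = [ln(390/400) + (0.078 + ½·0.23²)·0.75] / (σ√T) = (-0.0253 + 0.0783) / 0.1992 = 0.2662 → 0.27
d₂ = 0.2662 − 0.1992 = 0.0670 → 0.07
e^(−rT) = e^(−0.078·0.75) = 0.9432
N(d₁) = N(0.27) = 0.6064;  N(d₂) = N(0.07) = 0.5279
C = 390·0.6064 − 400·0.9432·0.5279 = 236.4960 − 199.1661 = 37.3299

$37.33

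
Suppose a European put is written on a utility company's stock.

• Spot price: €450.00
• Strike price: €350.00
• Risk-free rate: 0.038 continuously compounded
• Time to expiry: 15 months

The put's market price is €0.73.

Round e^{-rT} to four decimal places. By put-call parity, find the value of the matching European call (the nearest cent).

e^(−rT) = e^(−0.038·1.25) = 0.9536
Put-call parity: C − P = S − K·e^(−rT) = 450 − 350·0.9536 = 450 − 333.7600 = 116.2400
C = P + (C − P) = 0.73 + (116.2400) = 116.9700

€116.97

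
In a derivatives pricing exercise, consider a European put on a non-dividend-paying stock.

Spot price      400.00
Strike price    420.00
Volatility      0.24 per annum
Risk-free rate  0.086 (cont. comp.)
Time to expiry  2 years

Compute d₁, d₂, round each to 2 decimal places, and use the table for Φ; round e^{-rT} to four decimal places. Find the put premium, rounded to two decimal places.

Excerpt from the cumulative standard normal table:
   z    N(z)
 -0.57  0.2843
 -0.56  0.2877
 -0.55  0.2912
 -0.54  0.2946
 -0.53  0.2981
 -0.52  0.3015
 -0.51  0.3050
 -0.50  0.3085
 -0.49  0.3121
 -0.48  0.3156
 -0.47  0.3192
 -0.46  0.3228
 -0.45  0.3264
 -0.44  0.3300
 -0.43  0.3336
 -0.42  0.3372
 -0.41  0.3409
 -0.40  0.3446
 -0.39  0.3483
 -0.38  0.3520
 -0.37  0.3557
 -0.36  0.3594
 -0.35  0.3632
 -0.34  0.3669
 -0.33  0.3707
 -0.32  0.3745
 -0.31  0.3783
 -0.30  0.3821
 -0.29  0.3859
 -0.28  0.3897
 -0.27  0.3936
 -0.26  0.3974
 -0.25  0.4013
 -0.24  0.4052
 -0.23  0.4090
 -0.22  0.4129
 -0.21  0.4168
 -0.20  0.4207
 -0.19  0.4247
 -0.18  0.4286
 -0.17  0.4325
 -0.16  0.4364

T = 2;  σ√T = 0.3394
ln(S/K) + (r + σ²/2)T = ln(400/420) + (0.086 + 0.24²/2)·2 = -0.0488 + 0.2296 = 0.1808
d₁ = 0.1808 / 0.3394 = 0.5327 which rounds to 0.53
d₂ = d₁ − σ√T = 0.5327 − 0.3394 = 0.1933 which rounds to 0.19
exp(−rT) = exp(−0.086·2) = 0.8420
N(−d₂) = N(-0.19) = 0.4247;  N(−d₁) = N(-0.53) = 0.2981
P = 420·0.8420·0.4247 − 400·0.2981 = 150.1909 − 119.2400 = 30.9509

30.95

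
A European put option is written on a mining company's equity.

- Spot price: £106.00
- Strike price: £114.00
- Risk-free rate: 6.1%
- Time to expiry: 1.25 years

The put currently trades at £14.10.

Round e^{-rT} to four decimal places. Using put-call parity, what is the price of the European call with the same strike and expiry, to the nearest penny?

£14.47

exp(−rT) = exp(−0.061·1.25) = 0.9266
Put-call parity: C − P = S − K·e^(−rT) = 106 − 114·0.9266 = 106 − 105.6324 = 0.3676
C = P + (C − P) = 14.10 + (0.3676) = 14.4676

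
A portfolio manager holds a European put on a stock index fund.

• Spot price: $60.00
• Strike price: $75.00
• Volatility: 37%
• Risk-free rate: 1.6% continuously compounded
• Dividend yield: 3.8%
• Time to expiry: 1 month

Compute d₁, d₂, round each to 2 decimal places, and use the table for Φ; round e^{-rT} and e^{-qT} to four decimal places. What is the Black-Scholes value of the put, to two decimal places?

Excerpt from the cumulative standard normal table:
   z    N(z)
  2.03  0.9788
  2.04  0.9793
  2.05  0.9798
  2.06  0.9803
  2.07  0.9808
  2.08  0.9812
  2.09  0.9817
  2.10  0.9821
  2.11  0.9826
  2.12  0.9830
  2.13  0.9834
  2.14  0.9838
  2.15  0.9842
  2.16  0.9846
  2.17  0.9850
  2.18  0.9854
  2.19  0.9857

$15.15

σ√T = 0.37·√0.08333 = 0.1068
d₁ = [ln(60/75) + (0.016 − 0.038 + 0.37²/2)·0.08333] / 0.1068 = [-0.2231 + 0.0039] / 0.1068 = -2.0529 which rounds to -2.05
d₂ = d₁ − σ√T = -2.0529 − 0.1068 = -2.1597 which rounds to -2.16
e^(−qT) = e^(−0.038·0.08333) = 0.9968;  e^(−rT) = e^(−0.016·0.08333) = 0.9987
N(−d₂) = N(2.16) = 0.9846;  N(−d₁) = N(2.05) = 0.9798
P = 75·0.9987·0.9846 − 60·0.9968·0.9798 = 73.7490 − 58.5999 = 15.1491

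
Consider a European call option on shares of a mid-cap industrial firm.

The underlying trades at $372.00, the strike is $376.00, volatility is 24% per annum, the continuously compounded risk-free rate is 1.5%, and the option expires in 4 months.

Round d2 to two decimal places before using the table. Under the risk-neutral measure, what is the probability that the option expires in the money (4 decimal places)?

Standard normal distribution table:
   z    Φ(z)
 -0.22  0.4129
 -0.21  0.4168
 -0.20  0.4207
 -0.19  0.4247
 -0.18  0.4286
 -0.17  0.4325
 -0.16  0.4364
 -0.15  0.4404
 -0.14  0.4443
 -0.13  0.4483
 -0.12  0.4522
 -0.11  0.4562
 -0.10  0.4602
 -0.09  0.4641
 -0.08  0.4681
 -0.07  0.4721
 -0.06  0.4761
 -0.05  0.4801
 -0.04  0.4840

0.4562

T = 0.3333;  σ√T = 0.1386
d₁ = [ln(372/376) + (0.015 + ½·0.24²)·0.3333] / (σ√T) = (-0.0107 + 0.0146) / 0.1386 = 0.0282 which rounds to 0.03
d₂ = 0.0282 − 0.1386 = -0.1104 which rounds to -0.11
Pr(exercise) under Q = N(d₂) = 0.4562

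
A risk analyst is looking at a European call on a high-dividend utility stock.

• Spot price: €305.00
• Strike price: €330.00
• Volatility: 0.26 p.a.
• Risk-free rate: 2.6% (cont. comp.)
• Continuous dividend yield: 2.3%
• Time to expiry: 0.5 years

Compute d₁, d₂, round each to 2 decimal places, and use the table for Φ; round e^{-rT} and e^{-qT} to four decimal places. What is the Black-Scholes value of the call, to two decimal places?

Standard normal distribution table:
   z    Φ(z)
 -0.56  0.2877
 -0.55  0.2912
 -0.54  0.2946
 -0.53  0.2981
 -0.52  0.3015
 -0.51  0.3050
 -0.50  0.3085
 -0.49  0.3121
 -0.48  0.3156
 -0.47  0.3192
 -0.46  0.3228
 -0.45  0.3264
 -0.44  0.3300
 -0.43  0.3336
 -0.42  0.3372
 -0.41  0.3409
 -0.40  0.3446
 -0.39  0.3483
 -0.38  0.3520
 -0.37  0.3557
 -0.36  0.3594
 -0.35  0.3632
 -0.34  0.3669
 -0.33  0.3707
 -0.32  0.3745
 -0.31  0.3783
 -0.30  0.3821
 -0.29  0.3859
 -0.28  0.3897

σ√T = 0.26 × 0.7071 = 0.1838
d₁ = [ln(305/330) + (0.026 − 0.023 + 0.26²/2)·0.5] / 0.1838 = [-0.0788 + 0.0184] / 0.1838 = -0.3284 ≈ -0.33
d₂ = d₁ − σ√T = -0.3284 − 0.1838 = -0.5123 ≈ -0.51
exp(−qT) = exp(−0.023·0.5) = 0.9886;  exp(−rT) = exp(−0.026·0.5) = 0.9871
N(d₁) = N(-0.33) = 0.3707;  N(d₂) = N(-0.51) = 0.3050
C = 305·0.9886·0.3707 − 330·0.9871·0.3050 = 111.7746 − 99.3516 = 12.4230

€12.42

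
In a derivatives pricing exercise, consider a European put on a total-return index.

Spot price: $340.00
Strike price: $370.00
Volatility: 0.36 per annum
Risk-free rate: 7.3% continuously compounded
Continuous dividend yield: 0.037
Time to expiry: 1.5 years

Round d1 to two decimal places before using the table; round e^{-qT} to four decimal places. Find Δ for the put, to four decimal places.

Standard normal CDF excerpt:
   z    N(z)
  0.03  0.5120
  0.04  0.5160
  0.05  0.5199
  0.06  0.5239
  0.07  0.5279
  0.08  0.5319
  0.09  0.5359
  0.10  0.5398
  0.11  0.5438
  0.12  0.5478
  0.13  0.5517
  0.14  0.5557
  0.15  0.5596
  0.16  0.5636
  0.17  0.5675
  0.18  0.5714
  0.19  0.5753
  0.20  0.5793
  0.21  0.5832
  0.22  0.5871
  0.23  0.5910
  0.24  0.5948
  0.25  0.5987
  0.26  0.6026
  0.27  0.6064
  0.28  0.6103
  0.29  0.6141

σ√T = 0.36·√1.5 = 0.4409
ln(S/K) + (r − q + σ²/2)T = ln(340/370) + (0.073 − 0.037 + 0.36²/2)·1.5 = -0.0846 + 0.1512 = 0.0666
d₁ = 0.0666 / 0.4409 = 0.1511 ⇒ 0.15
N(d₁) = N(0.15) = 0.5596
Δ_put = e^(−qT)·(N(d₁) − 1) = 0.9460·(0.5596 − 1) = -0.4166

-0.4166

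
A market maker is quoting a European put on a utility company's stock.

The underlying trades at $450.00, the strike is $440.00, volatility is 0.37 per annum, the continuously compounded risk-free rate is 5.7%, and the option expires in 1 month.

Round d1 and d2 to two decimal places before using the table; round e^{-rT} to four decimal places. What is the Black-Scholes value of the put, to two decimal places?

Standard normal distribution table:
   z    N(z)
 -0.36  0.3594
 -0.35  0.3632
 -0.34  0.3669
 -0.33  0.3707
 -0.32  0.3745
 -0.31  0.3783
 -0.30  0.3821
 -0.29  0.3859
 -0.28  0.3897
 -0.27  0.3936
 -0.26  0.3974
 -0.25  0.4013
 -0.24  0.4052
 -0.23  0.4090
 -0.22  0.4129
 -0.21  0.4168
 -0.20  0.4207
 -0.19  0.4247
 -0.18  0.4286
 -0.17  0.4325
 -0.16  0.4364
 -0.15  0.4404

T = 0.08333;  σ√T = 0.1068
d₁ = [ln(450/440) + (0.057 + ½·0.37²)·0.08333] / (σ√T) = (0.0225 + 0.0105) / 0.1068 = 0.3083 ⇒ 0.31
d₂ = 0.3083 − 0.1068 = 0.2015 ⇒ 0.20
e^(−rT) = e^(−0.057·0.08333) = 0.9953
N(−d₂) = N(-0.20) = 0.4207;  N(−d₁) = N(-0.31) = 0.3783
P = 440·0.9953·0.4207 − 450·0.3783 = 184.2380 − 170.2350 = 14.0030

$14.00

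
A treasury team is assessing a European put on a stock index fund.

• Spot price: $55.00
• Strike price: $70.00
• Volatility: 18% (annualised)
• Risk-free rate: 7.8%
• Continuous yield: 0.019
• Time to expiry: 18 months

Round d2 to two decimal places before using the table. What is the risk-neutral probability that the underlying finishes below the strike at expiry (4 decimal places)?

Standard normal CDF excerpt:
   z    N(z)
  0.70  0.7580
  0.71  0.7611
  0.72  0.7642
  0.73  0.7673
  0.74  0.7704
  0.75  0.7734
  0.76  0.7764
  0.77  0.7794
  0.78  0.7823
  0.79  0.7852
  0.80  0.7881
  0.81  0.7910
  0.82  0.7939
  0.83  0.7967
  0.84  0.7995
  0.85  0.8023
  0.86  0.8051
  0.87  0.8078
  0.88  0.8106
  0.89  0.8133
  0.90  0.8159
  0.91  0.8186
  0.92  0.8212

0.7881

σ√T = 0.18 × 1.2247 = 0.2205
ln(S/K) + (r − q + σ²/2)T = ln(55/70) + (0.078 − 0.019 + 0.18²/2)·1.5 = -0.2412 + 0.1128 = -0.1284
d₁ = -0.1284 / 0.2205 = -0.5823 → -0.58
d₂ = d₁ − σ√T = -0.5823 − 0.2205 = -0.8027 → -0.80
Pr(exercise) under Q = N(−d₂) = N(0.80) = 0.7881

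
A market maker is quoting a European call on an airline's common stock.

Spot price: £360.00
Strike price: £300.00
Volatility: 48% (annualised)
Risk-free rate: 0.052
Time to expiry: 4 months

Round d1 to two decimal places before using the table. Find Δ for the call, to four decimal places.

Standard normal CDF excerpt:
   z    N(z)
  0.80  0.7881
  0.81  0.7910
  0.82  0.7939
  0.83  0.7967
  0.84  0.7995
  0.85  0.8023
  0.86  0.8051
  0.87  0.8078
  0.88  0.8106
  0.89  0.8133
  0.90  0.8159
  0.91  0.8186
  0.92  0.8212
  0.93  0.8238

σ√T = 0.48·√0.3333 = 0.2771
d₁ = [ln(360/300) + (0.052 + 0.48²/2)·0.3333] / 0.2771 = [0.1823 + 0.0557] / 0.2771 = 0.8590 which rounds to 0.86
N(d₁) = N(0.86) = 0.8051
Δ_call = N(d₁) = 0.8051

0.8051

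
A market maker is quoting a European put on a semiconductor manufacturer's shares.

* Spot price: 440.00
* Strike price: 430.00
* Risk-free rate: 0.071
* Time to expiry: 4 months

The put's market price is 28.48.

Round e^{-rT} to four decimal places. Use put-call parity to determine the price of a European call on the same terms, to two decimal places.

48.54

exp(−rT) = exp(−0.071·0.3333) = 0.9766
Put-call parity: C − P = S − K·e^(−rT) = 440 − 430·0.9766 = 440 − 419.9380 = 20.0620
C = P + (C − P) = 28.48 + (20.0620) = 48.5420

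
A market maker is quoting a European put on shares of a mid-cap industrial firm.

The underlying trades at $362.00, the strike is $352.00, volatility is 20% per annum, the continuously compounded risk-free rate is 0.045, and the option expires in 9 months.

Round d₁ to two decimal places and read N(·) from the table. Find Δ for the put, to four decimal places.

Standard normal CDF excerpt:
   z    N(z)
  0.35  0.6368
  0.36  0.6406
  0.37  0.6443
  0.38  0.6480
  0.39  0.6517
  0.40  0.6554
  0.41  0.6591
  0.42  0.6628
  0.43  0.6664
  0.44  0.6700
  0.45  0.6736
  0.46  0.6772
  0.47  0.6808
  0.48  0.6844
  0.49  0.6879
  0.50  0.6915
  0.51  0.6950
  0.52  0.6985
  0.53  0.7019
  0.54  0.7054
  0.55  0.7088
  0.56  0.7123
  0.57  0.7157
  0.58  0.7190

-0.3300

σ√T = 0.2·√0.75 = 0.1732
ln(S/K) + (r + σ²/2)T = ln(362/352) + (0.045 + 0.2²/2)·0.75 = 0.0280 + 0.0488 = 0.0768
d₁ = 0.0768 / 0.1732 = 0.4432 ⇒ 0.44
N(d₁) = N(0.44) = 0.6700
Δ_put = N(d₁) − 1 = 0.6700 − 1 = -0.3300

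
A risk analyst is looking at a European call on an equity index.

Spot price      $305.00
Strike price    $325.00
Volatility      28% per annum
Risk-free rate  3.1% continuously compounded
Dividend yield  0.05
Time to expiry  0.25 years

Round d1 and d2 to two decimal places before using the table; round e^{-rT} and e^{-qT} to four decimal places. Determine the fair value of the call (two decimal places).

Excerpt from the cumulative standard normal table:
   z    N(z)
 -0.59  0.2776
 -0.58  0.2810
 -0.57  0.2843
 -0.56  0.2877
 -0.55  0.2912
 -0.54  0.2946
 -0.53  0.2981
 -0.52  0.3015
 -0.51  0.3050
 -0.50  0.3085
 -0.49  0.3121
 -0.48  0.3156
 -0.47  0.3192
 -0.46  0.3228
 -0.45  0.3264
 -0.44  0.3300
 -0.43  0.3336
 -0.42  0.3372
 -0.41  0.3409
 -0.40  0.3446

$8.79

σ√T = 0.28·√0.25 = 0.1400
ln(S/K) + (r − q + σ²/2)T = ln(305/325) + (0.031 − 0.05 + 0.28²/2)·0.25 = -0.0635 + 0.0051 = -0.0585
d₁ = -0.0585 / 0.1400 = -0.4176 ≈ -0.42
d₂ = d₁ − σ√T = -0.4176 − 0.1400 = -0.5576 ≈ -0.56
exp(−qT) = exp(−0.05·0.25) = 0.9876;  exp(−rT) = exp(−0.031·0.25) = 0.9923
N(d₁) = N(-0.42) = 0.3372;  N(d₂) = N(-0.56) = 0.2877
C = 305·0.9876·0.3372 − 325·0.9923·0.2877 = 101.5707 − 92.7825 = 8.7882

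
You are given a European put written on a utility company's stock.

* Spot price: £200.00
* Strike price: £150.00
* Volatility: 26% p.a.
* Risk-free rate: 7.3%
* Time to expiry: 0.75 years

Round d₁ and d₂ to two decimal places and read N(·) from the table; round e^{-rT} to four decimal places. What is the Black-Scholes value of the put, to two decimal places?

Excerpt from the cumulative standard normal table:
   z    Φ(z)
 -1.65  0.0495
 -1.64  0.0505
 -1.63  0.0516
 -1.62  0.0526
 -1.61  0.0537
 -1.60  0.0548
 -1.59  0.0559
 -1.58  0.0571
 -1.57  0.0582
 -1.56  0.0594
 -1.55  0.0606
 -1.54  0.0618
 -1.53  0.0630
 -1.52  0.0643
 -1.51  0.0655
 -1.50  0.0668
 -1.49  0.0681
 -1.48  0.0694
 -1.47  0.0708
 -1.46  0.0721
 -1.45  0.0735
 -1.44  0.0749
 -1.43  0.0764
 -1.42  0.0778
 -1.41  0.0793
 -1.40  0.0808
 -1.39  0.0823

£0.94

σ√T = 0.26·√0.75 = 0.2252
d₁ = [ln(200/150) + (0.073 + ½·0.26²)·0.75] / (σ√T) = (0.2877 + 0.0801) / 0.2252 = 1.6334 ⇒ 1.63
d₂ = 1.6334 − 0.2252 = 1.4082 ⇒ 1.41
e^(−rT) = e^(−0.073·0.75) = 0.9467
P = 150·0.9467·N(-1.41) − 200·N(-1.63) = 150·0.9467·0.0793 − 200·0.0516 = 11.2610 − 10.3200 = 0.9410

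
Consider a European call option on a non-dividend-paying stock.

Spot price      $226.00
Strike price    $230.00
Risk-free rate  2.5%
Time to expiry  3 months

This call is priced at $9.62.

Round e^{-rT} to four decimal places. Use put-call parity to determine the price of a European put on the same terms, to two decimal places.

e^(−rT) = e^(−0.025·0.25) = 0.9938
Put-call parity: C − P = S − K·e^(−rT) = 226 − 230·0.9938 = 226 − 228.5740 = -2.5740
P = C − (C − P) = 9.62 − (-2.5740) = 12.1940

$12.19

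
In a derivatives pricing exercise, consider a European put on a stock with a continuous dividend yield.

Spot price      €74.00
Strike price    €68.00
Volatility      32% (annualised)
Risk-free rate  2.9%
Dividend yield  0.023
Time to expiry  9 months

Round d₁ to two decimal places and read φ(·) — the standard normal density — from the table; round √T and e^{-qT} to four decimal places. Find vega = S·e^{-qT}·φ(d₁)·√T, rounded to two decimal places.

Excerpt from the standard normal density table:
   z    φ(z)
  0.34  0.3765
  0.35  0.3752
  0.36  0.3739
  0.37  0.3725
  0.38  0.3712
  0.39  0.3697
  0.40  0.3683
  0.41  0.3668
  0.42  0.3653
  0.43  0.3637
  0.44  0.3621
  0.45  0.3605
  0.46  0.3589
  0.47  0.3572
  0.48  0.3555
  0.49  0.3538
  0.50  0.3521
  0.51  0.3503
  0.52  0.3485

T = 0.75;  σ√T = 0.2771
d₁ = [ln(74/68) + (0.029 − 0.023 + ½·0.32²)·0.75] / (σ√T) = (0.0846 + 0.0429) / 0.2771 = 0.4599 ⇒ 0.46
√T = √0.75 = 0.8660
φ(d₁) = φ(0.46) = 0.3589
e^(−qT) = e^(−0.023·0.75) = 0.9829
vega = S·e^(−qT)·φ(d₁)·√T = 74·0.9829·0.3589·0.8660 = 22.6065

22.61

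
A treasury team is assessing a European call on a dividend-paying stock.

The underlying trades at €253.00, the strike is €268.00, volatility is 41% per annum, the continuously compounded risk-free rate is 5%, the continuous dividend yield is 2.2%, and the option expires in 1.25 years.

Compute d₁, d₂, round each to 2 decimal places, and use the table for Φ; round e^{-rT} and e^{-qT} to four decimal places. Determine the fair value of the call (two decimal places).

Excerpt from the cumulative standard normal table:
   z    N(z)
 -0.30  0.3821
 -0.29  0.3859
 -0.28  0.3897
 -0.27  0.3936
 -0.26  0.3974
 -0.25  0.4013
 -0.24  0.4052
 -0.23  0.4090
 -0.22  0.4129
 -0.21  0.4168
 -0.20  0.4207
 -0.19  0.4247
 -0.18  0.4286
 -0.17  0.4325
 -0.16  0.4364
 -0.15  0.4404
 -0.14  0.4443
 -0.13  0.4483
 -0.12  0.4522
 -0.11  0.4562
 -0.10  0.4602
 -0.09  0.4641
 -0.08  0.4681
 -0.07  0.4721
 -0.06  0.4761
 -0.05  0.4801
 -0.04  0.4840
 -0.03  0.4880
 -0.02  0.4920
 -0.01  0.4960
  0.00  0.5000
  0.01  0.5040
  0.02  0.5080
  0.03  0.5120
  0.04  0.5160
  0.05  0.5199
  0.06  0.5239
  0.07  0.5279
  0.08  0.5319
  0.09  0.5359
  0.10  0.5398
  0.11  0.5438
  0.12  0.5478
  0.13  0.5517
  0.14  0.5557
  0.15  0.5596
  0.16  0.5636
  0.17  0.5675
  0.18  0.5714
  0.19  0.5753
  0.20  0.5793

σ√T = 0.41 × 1.1180 = 0.4584
d₁ = [ln(253/268) + (0.05 − 0.022 + 0.41²/2)·1.25] / 0.4584 = [-0.0576 + 0.1401] / 0.4584 = 0.1799 which rounds to 0.18
d₂ = d₁ − σ√T = 0.1799 − 0.4584 = -0.2785 which rounds to -0.28
exp(−qT) = exp(−0.022·1.25) = 0.9729;  exp(−rT) = exp(−0.05·1.25) = 0.9394
C = 253·0.9729·N(0.18) − 268·0.9394·N(-0.28) = 253·0.9729·0.5714 − 268·0.9394·0.3897 = 140.6465 − 98.1106 = 42.5359

€42.54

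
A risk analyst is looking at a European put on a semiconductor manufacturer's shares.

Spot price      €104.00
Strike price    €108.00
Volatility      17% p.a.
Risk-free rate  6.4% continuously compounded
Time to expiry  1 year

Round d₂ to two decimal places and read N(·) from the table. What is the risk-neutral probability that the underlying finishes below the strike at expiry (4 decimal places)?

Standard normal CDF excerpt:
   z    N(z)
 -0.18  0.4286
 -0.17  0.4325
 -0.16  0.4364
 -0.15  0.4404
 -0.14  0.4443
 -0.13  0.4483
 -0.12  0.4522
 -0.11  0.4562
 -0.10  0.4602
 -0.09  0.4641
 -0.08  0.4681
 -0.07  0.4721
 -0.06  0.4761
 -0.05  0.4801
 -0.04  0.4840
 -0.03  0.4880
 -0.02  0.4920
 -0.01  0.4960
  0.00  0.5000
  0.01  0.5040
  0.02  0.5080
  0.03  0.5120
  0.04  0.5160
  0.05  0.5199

0.4721

σ√T = 0.17·√1 = 0.1700
ln(S/K) + (r + σ²/2)T = ln(104/108) + (0.064 + 0.17²/2)·1 = -0.0377 + 0.0785 = 0.0407
d₁ = 0.0407 / 0.1700 = 0.2395 ≈ 0.24
d₂ = d₁ − σ√T = 0.2395 − 0.1700 = 0.0695 ≈ 0.07
Pr(exercise) under Q = N(−d₂) = N(-0.07) = 0.4721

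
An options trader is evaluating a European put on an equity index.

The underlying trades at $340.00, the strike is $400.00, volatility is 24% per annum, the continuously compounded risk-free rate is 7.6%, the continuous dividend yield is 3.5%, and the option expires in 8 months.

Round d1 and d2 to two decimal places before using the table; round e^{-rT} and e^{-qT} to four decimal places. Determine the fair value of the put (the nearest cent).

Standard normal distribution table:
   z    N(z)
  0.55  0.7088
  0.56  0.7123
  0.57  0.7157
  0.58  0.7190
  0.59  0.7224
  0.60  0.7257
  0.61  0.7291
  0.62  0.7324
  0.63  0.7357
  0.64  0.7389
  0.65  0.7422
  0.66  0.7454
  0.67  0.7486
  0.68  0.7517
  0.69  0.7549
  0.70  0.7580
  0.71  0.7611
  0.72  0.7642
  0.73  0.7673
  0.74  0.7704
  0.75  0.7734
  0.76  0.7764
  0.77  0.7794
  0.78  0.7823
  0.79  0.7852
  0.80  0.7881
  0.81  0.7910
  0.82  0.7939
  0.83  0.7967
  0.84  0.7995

σ√T = 0.24·√0.6667 = 0.1960
d₁ = [ln(340/400) + (0.076 − 0.035 + 0.24²/2)·0.6667] / 0.1960 = [-0.1625 + 0.0465] / 0.1960 = -0.5919 which rounds to -0.59
d₂ = d₁ − σ√T = -0.5919 − 0.1960 = -0.7878 which rounds to -0.79
exp(−qT) = exp(−0.035·0.6667) = 0.9769;  exp(−rT) = exp(−0.076·0.6667) = 0.9506
N(−d₂) = N(0.79) = 0.7852;  N(−d₁) = N(0.59) = 0.7224
P = 400·0.9506·0.7852 − 340·0.9769·0.7224 = 298.5644 − 239.9423 = 58.6222

$58.62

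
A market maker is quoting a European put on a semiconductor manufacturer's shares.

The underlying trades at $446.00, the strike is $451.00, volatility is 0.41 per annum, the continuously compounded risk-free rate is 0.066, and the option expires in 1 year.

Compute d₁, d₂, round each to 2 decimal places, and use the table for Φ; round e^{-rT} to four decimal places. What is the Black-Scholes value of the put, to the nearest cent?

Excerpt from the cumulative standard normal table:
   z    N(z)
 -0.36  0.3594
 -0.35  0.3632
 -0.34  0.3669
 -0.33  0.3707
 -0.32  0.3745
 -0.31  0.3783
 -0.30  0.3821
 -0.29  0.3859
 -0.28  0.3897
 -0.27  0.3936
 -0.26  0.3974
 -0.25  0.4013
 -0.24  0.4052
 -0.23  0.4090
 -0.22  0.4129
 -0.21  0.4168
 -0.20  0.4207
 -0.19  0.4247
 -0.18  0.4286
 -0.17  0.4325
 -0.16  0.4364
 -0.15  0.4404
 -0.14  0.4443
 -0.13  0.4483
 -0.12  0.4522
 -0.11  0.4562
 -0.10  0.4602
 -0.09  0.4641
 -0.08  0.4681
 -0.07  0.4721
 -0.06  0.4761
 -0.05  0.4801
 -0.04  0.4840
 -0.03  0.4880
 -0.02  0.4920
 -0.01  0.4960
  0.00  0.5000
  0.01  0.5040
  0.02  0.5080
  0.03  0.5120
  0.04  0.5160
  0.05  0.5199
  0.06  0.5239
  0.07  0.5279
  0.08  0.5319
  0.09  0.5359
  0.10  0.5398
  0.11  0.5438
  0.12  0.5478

$59.23

σ√T = 0.41 × 1.0000 = 0.4100
ln(S/K) + (r + σ²/2)T = ln(446/451) + (0.066 + 0.41²/2)·1 = -0.0111 + 0.1500 = 0.1389
d₁ = 0.1389 / 0.4100 = 0.3388 ⇒ 0.34
d₂ = d₁ − σ√T = 0.3388 − 0.4100 = -0.0712 ⇒ -0.07
exp(−rT) = exp(−0.066·1) = 0.9361
P = 451·0.9361·N(0.07) − 446·N(-0.34) = 451·0.9361·0.5279 − 446·0.3669 = 222.8694 − 163.6374 = 59.2320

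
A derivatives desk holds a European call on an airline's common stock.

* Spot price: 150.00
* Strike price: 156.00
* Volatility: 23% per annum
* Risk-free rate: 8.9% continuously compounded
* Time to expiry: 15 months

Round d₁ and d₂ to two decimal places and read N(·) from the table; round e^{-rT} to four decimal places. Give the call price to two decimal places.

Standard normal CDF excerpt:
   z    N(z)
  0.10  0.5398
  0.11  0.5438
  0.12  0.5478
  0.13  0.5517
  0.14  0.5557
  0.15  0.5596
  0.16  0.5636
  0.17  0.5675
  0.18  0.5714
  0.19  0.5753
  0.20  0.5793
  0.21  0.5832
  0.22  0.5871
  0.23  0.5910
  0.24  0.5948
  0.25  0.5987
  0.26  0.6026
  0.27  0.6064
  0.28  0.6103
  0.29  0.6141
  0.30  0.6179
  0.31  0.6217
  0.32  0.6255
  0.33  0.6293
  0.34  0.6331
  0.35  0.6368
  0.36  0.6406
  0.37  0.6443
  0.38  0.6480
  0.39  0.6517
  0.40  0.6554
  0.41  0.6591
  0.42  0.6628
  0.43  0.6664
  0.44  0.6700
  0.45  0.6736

20.76

σ√T = 0.23 × 1.1180 = 0.2571
d₁ = [ln(150/156) + (0.089 + 0.23²/2)·1.25] / 0.2571 = [-0.0392 + 0.1443] / 0.2571 = 0.4087 ⇒ 0.41
d₂ = d₁ − σ√T = 0.4087 − 0.2571 = 0.1515 ⇒ 0.15
e^(−rT) = e^(−0.089·1.25) = 0.8947
N(d₁) = N(0.41) = 0.6591;  N(d₂) = N(0.15) = 0.5596
C = 150·0.6591 − 156·0.8947·0.5596 = 98.8650 − 78.1052 = 20.7598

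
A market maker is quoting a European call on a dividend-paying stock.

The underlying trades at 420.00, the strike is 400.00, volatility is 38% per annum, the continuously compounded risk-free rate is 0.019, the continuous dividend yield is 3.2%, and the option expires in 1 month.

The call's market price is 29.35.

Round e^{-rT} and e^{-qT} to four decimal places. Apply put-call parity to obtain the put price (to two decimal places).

exp(−qT) = exp(−0.032·0.08333) = 0.9973;  exp(−rT) = exp(−0.019·0.08333) = 0.9984
Put-call parity: C − P = S·e^(−qT) − K·e^(−rT) = 420·0.9973 − 400·0.9984 = 418.8660 − 399.3600 = 19.5060
P = C − (C − P) = 29.35 − (19.5060) = 9.8440

9.84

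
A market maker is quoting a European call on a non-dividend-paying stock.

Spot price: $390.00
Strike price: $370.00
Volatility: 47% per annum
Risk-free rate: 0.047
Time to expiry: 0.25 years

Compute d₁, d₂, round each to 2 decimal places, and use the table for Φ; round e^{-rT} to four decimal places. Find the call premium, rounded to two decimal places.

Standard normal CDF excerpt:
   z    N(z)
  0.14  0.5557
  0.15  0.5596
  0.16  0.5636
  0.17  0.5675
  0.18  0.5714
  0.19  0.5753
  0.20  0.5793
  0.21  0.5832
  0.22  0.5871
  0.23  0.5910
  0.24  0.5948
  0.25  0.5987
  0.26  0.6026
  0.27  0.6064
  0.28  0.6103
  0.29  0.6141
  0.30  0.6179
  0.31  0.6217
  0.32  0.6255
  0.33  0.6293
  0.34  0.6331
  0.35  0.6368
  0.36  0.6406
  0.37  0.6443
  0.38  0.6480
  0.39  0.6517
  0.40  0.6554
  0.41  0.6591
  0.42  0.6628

σ√T = 0.47·√0.25 = 0.2350
ln(S/K) + (r + σ²/2)T = ln(390/370) + (0.047 + 0.47²/2)·0.25 = 0.0526 + 0.0394 = 0.0920
d₁ = 0.0920 / 0.2350 = 0.3915 ⇒ 0.39
d₂ = d₁ − σ√T = 0.3915 − 0.2350 = 0.1565 ⇒ 0.16
exp(−rT) = exp(−0.047·0.25) = 0.9883
C = 390·N(0.39) − 370·0.9883·N(0.16) = 390·0.6517 − 370·0.9883·0.5636 = 254.1630 − 206.0922 = 48.0708

$48.07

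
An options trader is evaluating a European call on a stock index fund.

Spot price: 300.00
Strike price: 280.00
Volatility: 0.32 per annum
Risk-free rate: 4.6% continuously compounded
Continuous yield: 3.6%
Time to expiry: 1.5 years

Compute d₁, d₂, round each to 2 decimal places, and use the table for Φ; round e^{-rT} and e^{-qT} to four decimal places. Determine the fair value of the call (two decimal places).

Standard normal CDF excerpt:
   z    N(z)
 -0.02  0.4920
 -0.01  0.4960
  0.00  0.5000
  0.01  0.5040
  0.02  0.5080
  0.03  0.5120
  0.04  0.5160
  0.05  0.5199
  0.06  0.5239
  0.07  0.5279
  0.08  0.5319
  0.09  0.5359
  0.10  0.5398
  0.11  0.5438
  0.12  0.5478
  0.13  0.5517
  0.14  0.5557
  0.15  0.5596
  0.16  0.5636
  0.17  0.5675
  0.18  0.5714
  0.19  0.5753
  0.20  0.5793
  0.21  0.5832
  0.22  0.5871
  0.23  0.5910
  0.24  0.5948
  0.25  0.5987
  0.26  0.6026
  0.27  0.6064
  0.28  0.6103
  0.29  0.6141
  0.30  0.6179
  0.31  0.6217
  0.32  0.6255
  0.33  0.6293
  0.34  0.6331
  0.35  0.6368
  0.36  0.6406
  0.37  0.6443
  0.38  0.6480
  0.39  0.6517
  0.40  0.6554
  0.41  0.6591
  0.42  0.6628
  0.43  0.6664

σ√T = 0.32·√1.5 = 0.3919
d₁ = [ln(300/280) + (0.046 − 0.036 + 0.32²/2)·1.5] / 0.3919 = [0.0690 + 0.0918] / 0.3919 = 0.4103 ≈ 0.41
d₂ = d₁ − σ√T = 0.4103 − 0.3919 = 0.0184 ≈ 0.02
exp(−qT) = exp(−0.036·1.5) = 0.9474;  exp(−rT) = exp(−0.046·1.5) = 0.9333
N(d₁) = N(0.41) = 0.6591;  N(d₂) = N(0.02) = 0.5080
C = 300·0.9474·0.6591 − 280·0.9333·0.5080 = 187.3294 − 132.7526 = 54.5768

54.58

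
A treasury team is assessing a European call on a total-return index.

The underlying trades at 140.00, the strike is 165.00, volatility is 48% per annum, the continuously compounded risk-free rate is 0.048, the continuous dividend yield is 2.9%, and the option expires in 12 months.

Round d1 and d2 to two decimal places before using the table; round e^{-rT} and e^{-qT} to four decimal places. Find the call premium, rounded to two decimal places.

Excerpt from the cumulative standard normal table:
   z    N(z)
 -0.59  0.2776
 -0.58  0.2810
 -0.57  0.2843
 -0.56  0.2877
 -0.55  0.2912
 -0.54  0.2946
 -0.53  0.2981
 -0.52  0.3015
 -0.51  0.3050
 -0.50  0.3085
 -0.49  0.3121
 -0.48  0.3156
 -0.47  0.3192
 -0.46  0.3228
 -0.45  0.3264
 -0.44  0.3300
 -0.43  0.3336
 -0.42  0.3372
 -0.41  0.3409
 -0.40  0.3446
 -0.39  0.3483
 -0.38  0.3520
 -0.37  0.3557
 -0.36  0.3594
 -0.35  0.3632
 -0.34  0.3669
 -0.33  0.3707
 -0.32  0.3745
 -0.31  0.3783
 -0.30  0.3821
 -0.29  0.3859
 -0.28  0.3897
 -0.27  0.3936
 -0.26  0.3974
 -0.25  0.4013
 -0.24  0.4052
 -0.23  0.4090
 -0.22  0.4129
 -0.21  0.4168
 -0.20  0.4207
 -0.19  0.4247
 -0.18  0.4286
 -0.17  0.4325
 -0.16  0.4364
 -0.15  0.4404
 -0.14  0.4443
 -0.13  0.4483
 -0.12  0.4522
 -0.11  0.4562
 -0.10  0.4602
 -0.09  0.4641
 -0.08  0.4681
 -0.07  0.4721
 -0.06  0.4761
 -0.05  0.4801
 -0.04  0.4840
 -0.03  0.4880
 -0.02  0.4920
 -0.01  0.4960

σ√T = 0.48 × 1.0000 = 0.4800
d₁ = [ln(140/165) + (0.048 − 0.029 + ½·0.48²)·1] / (σ√T) = (-0.1643 + 0.1342) / 0.4800 = -0.0627 ⇒ -0.06
d₂ = -0.0627 − 0.4800 = -0.5427 ⇒ -0.54
e^(−qT) = e^(−0.029·1) = 0.9714;  e^(−rT) = e^(−0.048·1) = 0.9531
N(d₁) = N(-0.06) = 0.4761;  N(d₂) = N(-0.54) = 0.2946
C = 140·0.9714·0.4761 − 165·0.9531·0.2946 = 64.7477 − 46.3292 = 18.4185

18.42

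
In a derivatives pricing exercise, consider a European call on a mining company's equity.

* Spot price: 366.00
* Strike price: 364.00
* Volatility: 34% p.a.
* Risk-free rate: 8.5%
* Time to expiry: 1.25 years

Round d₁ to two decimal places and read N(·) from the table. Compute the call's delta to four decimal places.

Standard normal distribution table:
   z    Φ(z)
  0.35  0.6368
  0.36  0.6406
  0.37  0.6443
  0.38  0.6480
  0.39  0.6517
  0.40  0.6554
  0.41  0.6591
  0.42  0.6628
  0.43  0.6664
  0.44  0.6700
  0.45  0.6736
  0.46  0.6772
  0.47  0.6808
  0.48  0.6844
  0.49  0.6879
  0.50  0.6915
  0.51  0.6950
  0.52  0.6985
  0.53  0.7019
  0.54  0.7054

T = 1.25;  σ√T = 0.3801
ln(S/K) + (r + σ²/2)T = ln(366/364) + (0.085 + 0.34²/2)·1.25 = 0.0055 + 0.1785 = 0.1840
d₁ = 0.1840 / 0.3801 = 0.4840 which rounds to 0.48
N(d₁) = N(0.48) = 0.6844
Δ_call = N(d₁) = 0.6844

0.6844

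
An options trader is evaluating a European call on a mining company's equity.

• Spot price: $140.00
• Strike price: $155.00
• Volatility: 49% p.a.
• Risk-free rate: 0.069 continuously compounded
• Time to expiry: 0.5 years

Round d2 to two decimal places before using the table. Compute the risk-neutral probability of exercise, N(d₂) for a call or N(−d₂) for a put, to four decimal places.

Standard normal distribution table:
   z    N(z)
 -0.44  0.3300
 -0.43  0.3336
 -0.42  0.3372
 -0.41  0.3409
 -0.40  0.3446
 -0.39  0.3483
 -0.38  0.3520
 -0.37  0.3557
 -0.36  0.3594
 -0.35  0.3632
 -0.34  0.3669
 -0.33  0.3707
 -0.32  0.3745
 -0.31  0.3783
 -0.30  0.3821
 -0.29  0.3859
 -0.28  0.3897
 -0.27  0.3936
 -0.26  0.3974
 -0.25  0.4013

0.3557

σ√T = 0.49 × 0.7071 = 0.3465
ln(S/K) + (r + σ²/2)T = ln(140/155) + (0.069 + 0.49²/2)·0.5 = -0.1018 + 0.0945 = -0.0073
d₁ = -0.0073 / 0.3465 = -0.0209 which rounds to -0.02
d₂ = d₁ − σ√T = -0.0209 − 0.3465 = -0.3674 which rounds to -0.37
Risk-neutral Pr[S_T > K] = N(d₂) = N(-0.37) = 0.3557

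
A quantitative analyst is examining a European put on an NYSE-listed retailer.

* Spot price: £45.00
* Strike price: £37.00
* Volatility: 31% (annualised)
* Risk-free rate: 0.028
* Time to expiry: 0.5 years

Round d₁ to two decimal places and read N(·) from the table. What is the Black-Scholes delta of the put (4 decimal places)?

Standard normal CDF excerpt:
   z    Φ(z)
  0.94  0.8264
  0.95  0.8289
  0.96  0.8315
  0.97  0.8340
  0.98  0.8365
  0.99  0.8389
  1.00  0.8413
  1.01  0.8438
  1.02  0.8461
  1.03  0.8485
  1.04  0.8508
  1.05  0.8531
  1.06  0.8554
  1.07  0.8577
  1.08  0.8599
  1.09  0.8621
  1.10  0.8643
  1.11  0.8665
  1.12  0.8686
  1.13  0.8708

-0.1423

T = 0.5;  σ√T = 0.2192
d₁ = [ln(45/37) + (0.028 + 0.31²/2)·0.5] / 0.2192 = [0.1957 + 0.0380] / 0.2192 = 1.0665 ≈ 1.07
N(d₁) = N(1.07) = 0.8577
Δ_put = N(d₁) − 1 = 0.8577 − 1 = -0.1423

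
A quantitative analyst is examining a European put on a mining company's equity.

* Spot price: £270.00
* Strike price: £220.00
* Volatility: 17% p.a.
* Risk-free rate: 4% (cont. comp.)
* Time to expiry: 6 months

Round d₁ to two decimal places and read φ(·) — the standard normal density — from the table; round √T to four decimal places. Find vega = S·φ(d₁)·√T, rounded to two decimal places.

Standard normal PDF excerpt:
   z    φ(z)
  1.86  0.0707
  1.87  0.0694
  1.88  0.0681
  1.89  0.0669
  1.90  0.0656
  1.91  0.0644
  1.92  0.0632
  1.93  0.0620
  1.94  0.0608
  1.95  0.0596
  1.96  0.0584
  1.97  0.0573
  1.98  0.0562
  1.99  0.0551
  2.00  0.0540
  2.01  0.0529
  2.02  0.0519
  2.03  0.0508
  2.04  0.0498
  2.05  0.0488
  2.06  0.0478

11.84

σ√T = 0.17·√0.5 = 0.1202
ln(S/K) + (r + σ²/2)T = ln(270/220) + (0.04 + 0.17²/2)·0.5 = 0.2048 + 0.0272 = 0.2320
d₁ = 0.2320 / 0.1202 = 1.9301 ⇒ 1.93
√T = √0.5 = 0.7071
φ(d₁) = φ(1.93) = 0.0620
vega = S·φ(d₁)·√T = 270·0.0620·0.7071 = 11.8369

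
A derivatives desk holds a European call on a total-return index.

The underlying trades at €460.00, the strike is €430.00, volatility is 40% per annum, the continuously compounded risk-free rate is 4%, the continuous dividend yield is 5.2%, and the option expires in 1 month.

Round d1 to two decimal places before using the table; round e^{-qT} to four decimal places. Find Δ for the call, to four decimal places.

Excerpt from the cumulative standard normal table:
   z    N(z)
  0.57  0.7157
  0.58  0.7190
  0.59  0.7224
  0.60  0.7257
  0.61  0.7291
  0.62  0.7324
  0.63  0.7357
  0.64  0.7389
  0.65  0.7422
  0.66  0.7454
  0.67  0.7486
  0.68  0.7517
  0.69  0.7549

0.7325

σ√T = 0.4·√0.08333 = 0.1155
ln(S/K) + (r − q + σ²/2)T = ln(460/430) + (0.04 − 0.052 + 0.4²/2)·0.08333 = 0.0674 + 0.0057 = 0.0731
d₁ = 0.0731 / 0.1155 = 0.6331 which rounds to 0.63
N(d₁) = N(0.63) = 0.7357
Δ_call = exp(−qT)·N(d₁) = 0.9957·0.7357 = 0.7325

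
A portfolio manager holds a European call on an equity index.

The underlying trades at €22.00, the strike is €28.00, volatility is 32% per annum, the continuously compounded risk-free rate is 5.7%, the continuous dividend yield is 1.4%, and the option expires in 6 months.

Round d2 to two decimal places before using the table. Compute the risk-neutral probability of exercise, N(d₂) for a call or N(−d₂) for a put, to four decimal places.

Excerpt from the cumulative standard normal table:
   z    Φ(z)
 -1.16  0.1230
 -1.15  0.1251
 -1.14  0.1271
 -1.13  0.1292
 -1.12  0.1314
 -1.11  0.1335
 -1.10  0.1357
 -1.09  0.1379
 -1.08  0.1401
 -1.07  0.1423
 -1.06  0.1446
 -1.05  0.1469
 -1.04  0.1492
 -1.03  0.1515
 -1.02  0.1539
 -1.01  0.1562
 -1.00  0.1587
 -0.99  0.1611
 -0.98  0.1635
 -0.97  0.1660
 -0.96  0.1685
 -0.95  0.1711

0.1401

T = 0.5;  σ√T = 0.2263
d₁ = [ln(22/28) + (0.057 − 0.014 + 0.32²/2)·0.5] / 0.2263 = [-0.2412 + 0.0471] / 0.2263 = -0.8576 ≈ -0.86
d₂ = d₁ − σ√T = -0.8576 − 0.2263 = -1.0839 ≈ -1.08
Risk-neutral Pr[S_T > K] = N(d₂) = N(-1.08) = 0.1401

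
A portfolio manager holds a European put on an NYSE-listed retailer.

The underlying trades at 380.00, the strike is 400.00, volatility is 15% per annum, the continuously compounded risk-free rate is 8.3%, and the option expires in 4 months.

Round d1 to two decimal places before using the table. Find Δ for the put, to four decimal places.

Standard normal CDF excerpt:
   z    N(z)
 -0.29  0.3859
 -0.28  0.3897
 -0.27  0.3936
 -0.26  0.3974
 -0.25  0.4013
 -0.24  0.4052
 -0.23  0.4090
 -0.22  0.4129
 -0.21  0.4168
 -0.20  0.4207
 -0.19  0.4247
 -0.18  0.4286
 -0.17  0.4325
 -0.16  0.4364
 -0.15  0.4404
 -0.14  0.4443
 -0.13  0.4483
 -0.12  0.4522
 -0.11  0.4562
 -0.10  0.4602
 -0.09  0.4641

-0.5910

T = 0.3333;  σ√T = 0.0866
d₁ = [ln(380/400) + (0.083 + 0.15²/2)·0.3333] / 0.0866 = [-0.0513 + 0.0314] / 0.0866 = -0.2295 ⇒ -0.23
N(d₁) = N(-0.23) = 0.4090
Δ_put = N(d₁) − 1 = 0.4090 − 1 = -0.5910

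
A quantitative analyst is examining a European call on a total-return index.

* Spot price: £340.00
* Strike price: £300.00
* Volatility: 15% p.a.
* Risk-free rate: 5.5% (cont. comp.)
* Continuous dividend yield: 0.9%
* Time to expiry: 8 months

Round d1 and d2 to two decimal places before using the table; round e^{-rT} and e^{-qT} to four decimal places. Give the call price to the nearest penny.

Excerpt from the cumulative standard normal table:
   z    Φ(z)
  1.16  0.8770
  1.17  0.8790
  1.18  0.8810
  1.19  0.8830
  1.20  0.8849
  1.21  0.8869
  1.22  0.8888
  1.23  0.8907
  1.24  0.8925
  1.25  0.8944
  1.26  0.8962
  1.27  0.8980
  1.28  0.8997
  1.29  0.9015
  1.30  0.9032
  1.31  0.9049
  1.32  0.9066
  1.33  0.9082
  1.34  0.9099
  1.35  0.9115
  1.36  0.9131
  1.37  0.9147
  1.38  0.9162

σ√T = 0.15 × 0.8165 = 0.1225
d₁ = [ln(340/300) + (0.055 − 0.009 + 0.15²/2)·0.6667] / 0.1225 = [0.1252 + 0.0382] / 0.1225 = 1.3336 → 1.33
d₂ = d₁ − σ√T = 1.3336 − 0.1225 = 1.2111 → 1.21
e^(−qT) = e^(−0.009·0.6667) = 0.9940;  e^(−rT) = e^(−0.055·0.6667) = 0.9640
C = 340·0.9940·N(1.33) − 300·0.9640·N(1.21) = 340·0.9940·0.9082 − 300·0.9640·0.8869 = 306.9353 − 256.4915 = 50.4438

£50.44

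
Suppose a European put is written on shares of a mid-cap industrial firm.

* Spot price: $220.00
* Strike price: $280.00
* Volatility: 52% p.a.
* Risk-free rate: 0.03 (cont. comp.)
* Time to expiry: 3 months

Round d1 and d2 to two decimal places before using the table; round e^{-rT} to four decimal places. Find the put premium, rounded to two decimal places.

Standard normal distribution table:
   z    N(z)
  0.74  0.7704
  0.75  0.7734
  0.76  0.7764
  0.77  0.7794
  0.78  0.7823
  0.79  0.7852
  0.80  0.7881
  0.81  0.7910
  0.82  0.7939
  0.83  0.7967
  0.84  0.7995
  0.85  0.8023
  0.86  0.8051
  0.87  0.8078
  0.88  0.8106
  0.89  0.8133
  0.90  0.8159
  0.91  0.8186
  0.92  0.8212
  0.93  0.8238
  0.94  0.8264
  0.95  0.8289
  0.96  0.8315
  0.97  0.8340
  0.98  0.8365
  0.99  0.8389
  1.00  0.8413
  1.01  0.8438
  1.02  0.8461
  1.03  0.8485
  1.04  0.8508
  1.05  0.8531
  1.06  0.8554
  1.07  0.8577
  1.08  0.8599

$64.33

σ√T = 0.52·√0.25 = 0.2600
ln(S/K) + (r + σ²/2)T = ln(220/280) + (0.03 + 0.52²/2)·0.25 = -0.2412 + 0.0413 = -0.1999
d₁ = -0.1999 / 0.2600 = -0.7687 → -0.77
d₂ = d₁ − σ√T = -0.7687 − 0.2600 = -1.0287 → -1.03
exp(−rT) = exp(−0.03·0.25) = 0.9925
N(−d₂) = N(1.03) = 0.8485;  N(−d₁) = N(0.77) = 0.7794
P = 280·0.9925·0.8485 − 220·0.7794 = 235.7982 − 171.4680 = 64.3302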